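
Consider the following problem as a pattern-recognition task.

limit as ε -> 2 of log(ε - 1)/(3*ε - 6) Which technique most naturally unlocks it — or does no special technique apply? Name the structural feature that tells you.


Diagnosis: l'Hôpital's rule (0/0) — numerator and denominator both vanish at 2 — a genuine 0/0 form, which is exactly when l'Hôpital applies. Expanding numerator and denominator to first order gives the same value — the rule automates exactly that.


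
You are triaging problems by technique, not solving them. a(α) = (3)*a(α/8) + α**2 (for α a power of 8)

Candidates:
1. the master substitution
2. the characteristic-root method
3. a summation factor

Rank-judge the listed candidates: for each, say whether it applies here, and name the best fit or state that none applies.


Method: the master substitution — the argument contracts 8-fold per step: reindex α exponentially and solve the linear recurrence in the new index.
- the master substitution — applicable, and directly so.
- the characteristic-root method: the recursion divides its index rather than shifting it — outside the constant-shift family the root method covers.
- a summation factor: the recursion divides its index rather than shifting it — there is no previous-term chain for a summation factor to telescope.


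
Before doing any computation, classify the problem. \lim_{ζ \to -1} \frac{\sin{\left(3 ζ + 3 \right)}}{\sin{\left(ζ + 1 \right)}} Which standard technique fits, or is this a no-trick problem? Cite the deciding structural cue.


Verdict: l'Hôpital's rule (0/0) — substituting -1 gives 0 over 0; differentiate top and bottom once and re-evaluate. A local series expansion at the point resolves it as well; the rule is the packaged version of that step.


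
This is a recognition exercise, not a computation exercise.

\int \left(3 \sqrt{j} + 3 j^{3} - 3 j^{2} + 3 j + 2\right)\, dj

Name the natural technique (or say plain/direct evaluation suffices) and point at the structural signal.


Diagnosis: no special technique — a term-by-term power-rule job in j; no substitution or rearrangement earns its keep here.


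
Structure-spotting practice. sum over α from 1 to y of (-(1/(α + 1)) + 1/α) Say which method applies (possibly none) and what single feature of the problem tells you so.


Best approach: telescoping — the piece each term subtracts is 1/α advanced by one index, and it reappears with a plus sign leading the following term — the sum collapses to its boundary terms.


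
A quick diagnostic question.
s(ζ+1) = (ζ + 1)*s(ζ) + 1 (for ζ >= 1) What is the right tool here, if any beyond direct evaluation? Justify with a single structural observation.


Verdict: a summation factor — one step of memory with a weight ζ + 1 that changes as the index grows — the summation-factor construction is built for this.


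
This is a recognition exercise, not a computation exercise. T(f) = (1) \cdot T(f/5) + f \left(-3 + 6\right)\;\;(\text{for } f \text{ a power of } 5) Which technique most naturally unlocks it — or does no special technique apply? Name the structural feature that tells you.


Diagnosis: the master substitution — the argument shrinks by the factor 5, so measure the index on a logarithmic scale and the recursion becomes a shift.


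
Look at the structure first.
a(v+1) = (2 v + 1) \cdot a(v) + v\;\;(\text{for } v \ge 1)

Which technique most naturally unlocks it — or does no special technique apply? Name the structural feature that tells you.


Diagnosis: a summation factor — first-order linear but the coefficient 2 v + 1 moves with the index — divide by the cumulative product and telescope.


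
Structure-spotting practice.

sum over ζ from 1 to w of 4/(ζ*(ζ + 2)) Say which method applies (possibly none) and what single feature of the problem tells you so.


Best approach: telescoping — 4/(ζ*(ζ + 2)) decomposes into shift-paired simple fractions; the series telescopes to finitely many boundary pieces.


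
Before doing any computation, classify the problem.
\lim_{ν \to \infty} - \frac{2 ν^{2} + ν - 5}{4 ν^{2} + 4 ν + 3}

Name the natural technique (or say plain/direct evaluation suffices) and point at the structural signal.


Best approach: dominant-term comparison — divide through by the highest power of ν; every lower-order term dies and the dominant terms decide the limit. l'Hôpital's at-infinity variant applies to the expression viewed as a single quotient; the leading-term comparison is the direct route.


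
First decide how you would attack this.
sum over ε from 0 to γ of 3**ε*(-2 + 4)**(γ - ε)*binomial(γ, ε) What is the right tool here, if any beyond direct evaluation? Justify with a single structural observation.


Diagnosis: the binomial theorem — the binomial coefficients weight matched powers of 3 and (-2 + 4), which is exactly the expansion of a binomial power.


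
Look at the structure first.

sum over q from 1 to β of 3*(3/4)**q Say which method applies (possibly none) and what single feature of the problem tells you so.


Best approach: the geometric series formula — the ratio of consecutive terms is the constant 3/4, independent of the index — a geometric sum.


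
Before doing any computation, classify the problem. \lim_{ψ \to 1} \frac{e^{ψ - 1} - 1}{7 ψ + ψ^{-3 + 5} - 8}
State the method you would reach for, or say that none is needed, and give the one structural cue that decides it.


Best approach: l'Hôpital's rule (0/0) — plug in 1: top and bottom both hit zero, so differentiate each and retry. A local series expansion at the point resolves it as well; the rule is the packaged version of that step.


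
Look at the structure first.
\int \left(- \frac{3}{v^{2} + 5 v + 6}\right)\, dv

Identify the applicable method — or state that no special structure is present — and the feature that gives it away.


Best approach: partial fractions — break v^{2} + 5 v + 6 into its roots and the integral splits into logarithm-sized bites.


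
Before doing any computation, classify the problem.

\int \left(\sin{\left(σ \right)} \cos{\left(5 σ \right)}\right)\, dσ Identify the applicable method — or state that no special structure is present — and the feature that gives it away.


Best approach: a trigonometric identity — apply product-to-sum to \sin{\left(σ \right)} \cos{\left(5 σ \right)}: two clean single-angle terms replace one awkward product.


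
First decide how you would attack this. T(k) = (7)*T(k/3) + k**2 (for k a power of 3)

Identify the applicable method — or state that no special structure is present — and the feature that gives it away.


Verdict: the master substitution — a divide-and-conquer shape: argument k/3, so change variables with k = 3^m and solve the linear version.


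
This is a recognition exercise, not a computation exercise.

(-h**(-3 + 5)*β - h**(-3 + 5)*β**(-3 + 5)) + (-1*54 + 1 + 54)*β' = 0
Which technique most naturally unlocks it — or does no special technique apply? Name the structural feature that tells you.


Best approach: separation of variables — one side of the product carries the independent variable, the other the unknown — the textbook separation shape. Rearranged, this also fits the Bernoulli template directly; separation reads the product structure as given.


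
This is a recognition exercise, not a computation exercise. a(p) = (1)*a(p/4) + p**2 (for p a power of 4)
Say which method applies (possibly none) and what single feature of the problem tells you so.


Best approach: the master substitution — the index is divided (p/4), not shifted — substitute p = 4^m to straighten it into a shift recurrence.


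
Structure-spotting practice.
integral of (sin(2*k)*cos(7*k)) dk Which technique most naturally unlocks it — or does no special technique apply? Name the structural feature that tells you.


Diagnosis: a trigonometric identity — two different frequencies multiply in sin(2*k)*cos(7*k); the product-to-sum formula separates them.


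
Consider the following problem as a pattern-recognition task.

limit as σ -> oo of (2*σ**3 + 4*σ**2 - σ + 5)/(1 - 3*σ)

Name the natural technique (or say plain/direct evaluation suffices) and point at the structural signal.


Method: dominant-term comparison — at large σ only the top-degree terms survive; compare the leading terms and the limit falls out. As a single quotient, the ∞/∞ shape would yield to repeated differentiation as well — the growth comparison gets there in one look.


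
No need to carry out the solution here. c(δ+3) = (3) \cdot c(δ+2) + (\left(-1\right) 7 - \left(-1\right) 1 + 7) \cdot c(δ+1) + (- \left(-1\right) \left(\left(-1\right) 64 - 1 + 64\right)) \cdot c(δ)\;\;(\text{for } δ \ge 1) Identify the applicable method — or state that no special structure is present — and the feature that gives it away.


Best approach: the characteristic-root method — this is the constant-coefficient homogeneous case — the whole solution in δ reduces to a polynomial's roots.


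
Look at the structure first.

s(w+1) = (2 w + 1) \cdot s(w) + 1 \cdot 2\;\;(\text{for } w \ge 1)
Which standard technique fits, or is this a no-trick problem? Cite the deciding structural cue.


Technique: a summation factor — one-term recursion with variable weight 2 w + 1 is solved by product normalization, not by root-finding.


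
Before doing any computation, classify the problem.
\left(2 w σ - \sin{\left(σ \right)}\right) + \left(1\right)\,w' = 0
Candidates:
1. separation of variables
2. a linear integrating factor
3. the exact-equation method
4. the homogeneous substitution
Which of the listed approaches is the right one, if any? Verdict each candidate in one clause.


Diagnosis: a linear integrating factor — linear in the unknown with genuine forcing: multiply through by the exponential of the integrated coefficient and the left side closes into one derivative.
- separation of variables — the two dependences are entangled, not a clean product of one-variable pieces.
- a linear integrating factor: yes, a natural case for it.
- the exact-equation method — exactness fails on the nose — the mixed partials do not match.
- the homogeneous substitution — the ratio substitution does not collapse this equation.


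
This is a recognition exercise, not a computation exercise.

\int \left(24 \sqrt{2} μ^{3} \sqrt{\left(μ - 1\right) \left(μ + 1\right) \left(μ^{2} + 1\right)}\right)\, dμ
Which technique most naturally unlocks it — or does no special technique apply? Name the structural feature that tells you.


Verdict: u-substitution — collected, the integrand has one factor that is, up to a constant, the derivative of an inner expression the rest depends on — substitute for that inner expression.


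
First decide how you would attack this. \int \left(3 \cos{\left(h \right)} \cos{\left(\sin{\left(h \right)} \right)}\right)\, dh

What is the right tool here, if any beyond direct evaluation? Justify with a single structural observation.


Technique: u-substitution — viewed as a product, the integrand is a composition evaluated at \sin{\left(h \right)} times (a constant multiple of) that inner expression's derivative, so u = \sin{\left(h \right)} makes it elementary.


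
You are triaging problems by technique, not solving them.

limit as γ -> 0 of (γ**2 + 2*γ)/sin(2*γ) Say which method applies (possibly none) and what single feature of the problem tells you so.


Technique: l'Hôpital's rule (0/0) — numerator and denominator both vanish at 0 — a genuine 0/0 form, which is exactly when l'Hôpital applies. A first-order expansion at the point is an equally standard path; the rule packages it.


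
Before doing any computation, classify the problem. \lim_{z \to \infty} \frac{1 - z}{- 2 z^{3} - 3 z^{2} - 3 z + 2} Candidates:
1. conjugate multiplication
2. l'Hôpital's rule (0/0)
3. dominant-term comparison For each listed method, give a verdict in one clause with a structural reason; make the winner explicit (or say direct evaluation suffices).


Technique: dominant-term comparison — at large z only the top-degree terms survive; compare the leading terms and the limit falls out.
- conjugate multiplication: there are no radicals in tension whose conjugate would simplify matters.
- l'Hôpital's rule (0/0): viewed as a single quotient this runs to ∞/∞, not the 0/0 clash this candidate addresses; an at-infinity variant of the rule would resolve it, but comparing leading growth reads the answer without differentiating.
- dominant-term comparison — applies; the problem has the shape this method handles.


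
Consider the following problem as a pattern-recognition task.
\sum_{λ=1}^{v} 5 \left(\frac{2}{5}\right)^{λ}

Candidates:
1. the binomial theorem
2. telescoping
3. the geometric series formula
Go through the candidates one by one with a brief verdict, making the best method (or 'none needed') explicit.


Diagnosis: the geometric series formula — check a ratio of consecutive terms: it is \frac{2}{5}, independent of the index, so the geometric formula closes the sum.
- the binomial theorem: the summand does not match any term pattern of an expanded binomial power.
- telescoping: the terms as presented offer no neighboring cancellation — a telescoping rewrite may exist, but the displayed structure does not hand one over.
- the geometric series formula — yes — fits the structure here.


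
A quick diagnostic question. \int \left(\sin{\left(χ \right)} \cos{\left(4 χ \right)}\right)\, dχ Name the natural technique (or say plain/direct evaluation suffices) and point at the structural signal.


Best approach: a trigonometric identity — two sinusoids at different rates multiply in \sin{\left(χ \right)} \cos{\left(4 χ \right)}; the product-to-sum identity uncouples them.


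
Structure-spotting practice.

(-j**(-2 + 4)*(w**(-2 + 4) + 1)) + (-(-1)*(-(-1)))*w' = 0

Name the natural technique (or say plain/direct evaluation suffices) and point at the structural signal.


Best approach: separation of variables — one side of the product carries the independent variable, the other the unknown — the textbook separation shape.


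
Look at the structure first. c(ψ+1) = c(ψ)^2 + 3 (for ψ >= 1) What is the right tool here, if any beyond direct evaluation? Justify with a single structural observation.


Method: no special technique — once the recursion is nonlinear, characteristic roots, master substitutions, and summation factors are all off the table.


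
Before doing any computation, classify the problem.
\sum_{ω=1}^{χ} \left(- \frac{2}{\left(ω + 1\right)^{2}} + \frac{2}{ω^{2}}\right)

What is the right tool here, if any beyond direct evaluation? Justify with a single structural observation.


Verdict: telescoping — the summand is built as \frac{2}{ω^{2}} minus its own successor — adjacent terms annihilate down the line.


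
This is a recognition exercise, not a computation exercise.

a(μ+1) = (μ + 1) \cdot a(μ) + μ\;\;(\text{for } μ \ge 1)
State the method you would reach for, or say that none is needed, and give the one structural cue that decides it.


Method: a summation factor — with the index-dependent coefficient μ + 1, dividing by the cumulative product turns the left side into a pure difference.


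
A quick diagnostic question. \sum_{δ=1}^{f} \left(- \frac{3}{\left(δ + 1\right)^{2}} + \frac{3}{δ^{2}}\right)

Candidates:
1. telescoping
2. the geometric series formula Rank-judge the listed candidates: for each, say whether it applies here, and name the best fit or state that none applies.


Method: telescoping — a difference of consecutive values of one function (\frac{3}{δ^{2}} at one index and the next) — telescoping by construction.
- telescoping: a fit — the right tool for this form.
- the geometric series formula — consecutive terms are not related by a fixed multiplier.


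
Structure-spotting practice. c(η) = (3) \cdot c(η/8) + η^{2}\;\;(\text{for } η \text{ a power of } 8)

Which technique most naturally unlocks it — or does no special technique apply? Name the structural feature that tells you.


Method: the master substitution — treat m = log base 8 of η as the new clock: one recursion step advances m by one while η scales by 8.


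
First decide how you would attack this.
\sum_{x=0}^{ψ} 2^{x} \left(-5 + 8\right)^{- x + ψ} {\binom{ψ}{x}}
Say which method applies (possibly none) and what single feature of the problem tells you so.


Diagnosis: the binomial theorem — the summand is term x of a binomial expansion in 2 and (-5 + 8); the whole sum is a single power.


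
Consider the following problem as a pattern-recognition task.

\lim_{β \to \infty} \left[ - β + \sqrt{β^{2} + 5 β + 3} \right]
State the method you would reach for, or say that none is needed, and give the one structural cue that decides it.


Technique: conjugate multiplication — two divergent pieces with a minus sign between them and a radical in the mix: rationalize \sqrt{β^{2} + 5 β + 3} - β before any limit law applies.


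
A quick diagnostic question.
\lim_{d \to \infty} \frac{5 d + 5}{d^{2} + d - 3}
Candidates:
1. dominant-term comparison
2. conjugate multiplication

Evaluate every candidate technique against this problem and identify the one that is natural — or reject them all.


Diagnosis: dominant-term comparison — as d grows, only the highest-degree terms matter — compare leading terms and read the limit off.
- dominant-term comparison: yes, a natural case for it.
- conjugate multiplication: there are no radicals in tension whose conjugate would simplify matters.


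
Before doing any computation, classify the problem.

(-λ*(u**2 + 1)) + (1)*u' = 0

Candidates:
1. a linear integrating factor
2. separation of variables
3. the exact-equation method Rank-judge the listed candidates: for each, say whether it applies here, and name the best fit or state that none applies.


Best approach: separation of variables — solved for the derivative, the right side factors as λ times u**2 + 1 — all λ-dependence separates from all u-dependence.
- a linear integrating factor: a nonlinear term in the unknown puts this outside the integrating-factor template.
- separation of variables: a fit — the right tool for this form.
- the exact-equation method: no potential function has this form as its differential, as written.


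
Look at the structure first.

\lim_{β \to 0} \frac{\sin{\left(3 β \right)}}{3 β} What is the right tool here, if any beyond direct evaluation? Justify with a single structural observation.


Diagnosis: l'Hôpital's rule (0/0) — both numerator and denominator vanish at 0: the genuine 0/0 indeterminate that l'Hôpital exists for. Expanding numerator and denominator to first order gives the same value — the rule automates exactly that.


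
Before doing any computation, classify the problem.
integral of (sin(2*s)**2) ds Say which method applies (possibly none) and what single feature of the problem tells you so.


Diagnosis: a trigonometric identity — even powers like sin(2*s)**2 never integrate directly; the half-angle identity lowers the degree first.


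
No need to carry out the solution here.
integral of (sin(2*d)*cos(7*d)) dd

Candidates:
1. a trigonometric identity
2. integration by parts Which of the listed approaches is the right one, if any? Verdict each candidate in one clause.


Technique: a trigonometric identity — distinct frequencies under one product (sin(2*d)*cos(7*d)): the product-to-sum identity is the systematic route to an integrable form.
- a trigonometric identity — applies; the problem has the shape this method handles.
- integration by parts — not the fit here: there is no polynomial factor to ladder down — parts can still close the trigonometric product by recursion, though the identity rewrite is the direct route.


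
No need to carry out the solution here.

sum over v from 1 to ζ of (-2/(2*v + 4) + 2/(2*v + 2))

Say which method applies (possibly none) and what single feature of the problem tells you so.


Technique: telescoping — consecutive terms evaluate one function at adjacent indices (2/(2*v + 2) is its current value): one term's tail is the next term's head, so the chain collapses.


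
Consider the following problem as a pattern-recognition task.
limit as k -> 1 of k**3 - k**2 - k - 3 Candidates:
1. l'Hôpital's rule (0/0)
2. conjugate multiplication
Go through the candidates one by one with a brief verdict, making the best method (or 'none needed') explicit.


Method: no special technique — no vanishing denominator and no indeterminate clash at the point — evaluation is immediate.
- l'Hôpital's rule (0/0) — substituting the point produces a determinate value, not a 0 over 0 clash.
- conjugate multiplication — no divergent radical difference is present for a conjugate pair to cancel.


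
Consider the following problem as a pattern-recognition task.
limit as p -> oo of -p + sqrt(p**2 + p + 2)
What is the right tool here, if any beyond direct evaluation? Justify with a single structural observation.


Method: conjugate multiplication — this difference gives up after one conjugate multiplication — the radical structure cancels against its conjugate.


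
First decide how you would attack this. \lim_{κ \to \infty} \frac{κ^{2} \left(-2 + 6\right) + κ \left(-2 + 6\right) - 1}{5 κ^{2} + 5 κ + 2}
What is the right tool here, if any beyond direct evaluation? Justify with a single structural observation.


Best approach: dominant-term comparison — as κ grows, only the highest-degree terms matter — compare leading terms and read the limit off. Viewed as a single quotient this is an ∞/∞ form — an at-infinity application of l'Hôpital's rule would also resolve it; comparing leading growth reads the answer without differentiating.


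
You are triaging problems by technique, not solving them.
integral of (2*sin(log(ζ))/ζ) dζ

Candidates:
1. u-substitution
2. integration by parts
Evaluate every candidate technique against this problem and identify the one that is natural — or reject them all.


Verdict: u-substitution — viewed as a product, the integrand is a composition evaluated at log(ζ) times (a constant multiple of) that inner expression's derivative, so u = log(ζ) makes it elementary.
- u-substitution: yes, a natural case for it.
- integration by parts — the integrand does not split as a nonconstant polynomial times an exp, sine, cosine of a linear argument, or logarithm — no polynomial-kernel parts product to differentiate one side of.


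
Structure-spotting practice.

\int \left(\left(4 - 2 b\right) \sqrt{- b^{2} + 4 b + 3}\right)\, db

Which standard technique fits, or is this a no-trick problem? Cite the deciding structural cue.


Best approach: u-substitution — 4 - 2 b matches the derivative of - b^{2} + 4 b + 3 up to a constant; with u = - b^{2} + 4 b + 3 the whole integrand folds into a function of u alone.


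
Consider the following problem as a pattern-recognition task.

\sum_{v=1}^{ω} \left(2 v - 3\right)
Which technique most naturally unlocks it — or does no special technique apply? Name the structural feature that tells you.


Best approach: no special technique — no ratio, no shift structure, no binomial pattern: sum the constant-multiple powers of v with known formulas.


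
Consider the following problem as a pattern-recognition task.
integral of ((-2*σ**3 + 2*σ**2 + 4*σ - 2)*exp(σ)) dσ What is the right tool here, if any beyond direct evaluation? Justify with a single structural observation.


Method: integration by parts — -2*σ**3 + 2*σ**2 + 4*σ - 2 dies after finitely many derivatives while exp(σ) cycles under integration — the tabular/parts setup.


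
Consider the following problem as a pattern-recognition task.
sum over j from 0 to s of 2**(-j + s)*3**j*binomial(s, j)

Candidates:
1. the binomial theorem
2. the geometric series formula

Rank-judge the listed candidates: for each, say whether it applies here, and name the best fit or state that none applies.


Diagnosis: the binomial theorem — binomial(s, j) weighting matched powers of 3 and 2 is the expanded form of (3 + 2)^s — fold it back up.
- the binomial theorem: yes — fits the structure here.
- the geometric series formula — the term-to-term ratio changes with the index, so the geometric formula cannot close it.


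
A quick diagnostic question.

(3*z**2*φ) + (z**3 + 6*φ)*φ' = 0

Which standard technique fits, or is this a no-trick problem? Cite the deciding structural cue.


Technique: the exact-equation method — the mixed-partials test passes for 3*z**2*φ and z**3 + 6*φ, so a potential function exists as presented.


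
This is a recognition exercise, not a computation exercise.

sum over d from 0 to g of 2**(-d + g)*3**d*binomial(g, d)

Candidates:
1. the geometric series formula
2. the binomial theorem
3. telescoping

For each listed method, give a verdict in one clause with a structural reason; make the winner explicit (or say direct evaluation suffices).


Method: the binomial theorem — binomial(g, d) weighting matched powers of 3 and 2 is the expanded form of (3 + 2)^g — fold it back up.
- the geometric series formula: the term-to-term ratio changes with the index, so the geometric formula cannot close it.
- the binomial theorem — yes, a natural case for it.
- telescoping: as presented, consecutive terms share no shifted copy to cancel against — no rewrite is on display to change that.


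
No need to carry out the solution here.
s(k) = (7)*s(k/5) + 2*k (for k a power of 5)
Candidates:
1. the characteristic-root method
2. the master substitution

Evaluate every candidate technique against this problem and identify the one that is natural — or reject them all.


Verdict: the master substitution — divide-the-index recursion (k/5 inside the call) straightens out once the index is rewritten as 5^m.
- the characteristic-root method: a divided-index call is not the fixed-shift linear shape that characteristic roots solve.
- the master substitution: applies; the problem has the shape this method handles.


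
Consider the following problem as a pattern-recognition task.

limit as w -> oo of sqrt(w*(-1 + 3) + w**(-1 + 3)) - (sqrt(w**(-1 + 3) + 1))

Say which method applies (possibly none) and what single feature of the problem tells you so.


Verdict: conjugate multiplication — infinity minus infinity with a radical in play — multiply by the conjugate so the divergences of sqrt(w*(-1 + 3) + w**(-1 + 3)) and sqrt(w**(-1 + 3) + 1) annihilate.


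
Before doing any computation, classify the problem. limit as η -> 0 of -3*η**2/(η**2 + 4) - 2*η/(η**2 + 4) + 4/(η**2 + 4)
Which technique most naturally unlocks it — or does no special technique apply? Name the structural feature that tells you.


Best approach: no special technique — no zero denominators, no indeterminate clash at 0 — substitute and read off the value.


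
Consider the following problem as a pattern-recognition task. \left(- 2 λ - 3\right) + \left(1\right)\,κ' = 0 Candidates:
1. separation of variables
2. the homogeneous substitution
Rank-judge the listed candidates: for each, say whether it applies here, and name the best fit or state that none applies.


Method: no special technique — solved for the derivative, no κ appears — this is antidifferentiation in λ wearing ODE clothing.
- separation of variables: separation is only trivially available — with the unknown absent from the slope this is a direct integration, not a separation problem.
- the homogeneous substitution — the slope does not depend on the ratio of the variables alone.


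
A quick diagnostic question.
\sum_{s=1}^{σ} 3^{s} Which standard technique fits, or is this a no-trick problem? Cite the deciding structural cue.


Technique: the geometric series formula — term-over-term division gives 3 every time — index-free ratio, geometric sum formula applies.


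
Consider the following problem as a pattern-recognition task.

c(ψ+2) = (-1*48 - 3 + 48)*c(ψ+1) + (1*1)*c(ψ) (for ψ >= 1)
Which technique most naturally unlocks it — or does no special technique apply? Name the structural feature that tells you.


Diagnosis: the characteristic-root method — the recurrence treats every index alike (constant coefficients, no forcing) — precisely the regime where r^ψ trials close it.


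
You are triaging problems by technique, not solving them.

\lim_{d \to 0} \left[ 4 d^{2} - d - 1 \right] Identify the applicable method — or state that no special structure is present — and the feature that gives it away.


Technique: no special technique — no zero denominators, no indeterminate clash at 0 — substitute and read off the value.


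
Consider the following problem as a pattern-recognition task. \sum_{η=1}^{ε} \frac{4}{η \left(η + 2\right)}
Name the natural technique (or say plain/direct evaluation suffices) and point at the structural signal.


Technique: telescoping — integer-spaced poles in \frac{4}{η \left(η + 2\right)} are the telescoping signature in disguise.


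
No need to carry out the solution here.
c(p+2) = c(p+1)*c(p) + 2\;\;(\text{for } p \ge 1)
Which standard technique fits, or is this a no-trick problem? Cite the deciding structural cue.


Diagnosis: no special technique — the map from one term to the next is curved, not linear, so linear closed-form machinery does not attach.


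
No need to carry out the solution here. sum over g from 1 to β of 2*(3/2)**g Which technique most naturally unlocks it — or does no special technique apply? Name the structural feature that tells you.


Technique: the geometric series formula — the ratio of consecutive terms is the constant 3/2, independent of the index — a geometric sum.


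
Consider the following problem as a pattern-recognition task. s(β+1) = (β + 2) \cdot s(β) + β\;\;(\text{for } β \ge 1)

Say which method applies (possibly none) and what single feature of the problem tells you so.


Diagnosis: a summation factor — with the index-dependent coefficient β + 2, dividing by the cumulative product turns the left side into a pure difference.


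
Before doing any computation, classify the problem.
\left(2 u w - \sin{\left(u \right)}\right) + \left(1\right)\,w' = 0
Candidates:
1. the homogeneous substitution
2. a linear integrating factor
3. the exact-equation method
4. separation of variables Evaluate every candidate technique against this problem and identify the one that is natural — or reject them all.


Verdict: a linear integrating factor — linear in the unknown with genuine forcing: multiply through by the exponential of the integrated coefficient and the left side closes into one derivative.
- the homogeneous substitution: the ratio substitution does not collapse this equation.
- a linear integrating factor: applies; the problem has the shape this method handles.
- the exact-equation method: the mixed-partials test fails on this split — it is not an exact differential as presented.
- separation of variables — no division isolates the independent variable from the unknown.


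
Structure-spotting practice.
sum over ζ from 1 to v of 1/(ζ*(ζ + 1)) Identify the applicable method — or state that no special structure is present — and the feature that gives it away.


Technique: telescoping — poles of 1/(ζ*(ζ + 1)) differ by an integer, the telltale of a telescoping partial-fraction sum.


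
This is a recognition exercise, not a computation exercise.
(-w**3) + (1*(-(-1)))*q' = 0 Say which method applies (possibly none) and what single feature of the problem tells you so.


Best approach: no special technique — solved for the derivative, no q appears — this is antidifferentiation in w wearing ODE clothing.


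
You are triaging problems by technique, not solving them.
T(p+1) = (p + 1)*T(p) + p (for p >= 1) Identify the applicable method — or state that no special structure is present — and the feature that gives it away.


Best approach: a summation factor — one step of memory with a weight p + 1 that changes as the index grows — the summation-factor construction is built for this.


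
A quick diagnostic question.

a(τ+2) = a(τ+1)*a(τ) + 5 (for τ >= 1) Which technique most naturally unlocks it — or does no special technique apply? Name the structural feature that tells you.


Verdict: no special technique — each new value is a nonlinear function of earlier ones — scaling arguments and superposition both fail.


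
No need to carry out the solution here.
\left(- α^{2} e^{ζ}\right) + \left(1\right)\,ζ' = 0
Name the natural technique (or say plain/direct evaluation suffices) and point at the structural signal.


Verdict: separation of variables — all dependence on the two variables factors apart, the defining separable shape.


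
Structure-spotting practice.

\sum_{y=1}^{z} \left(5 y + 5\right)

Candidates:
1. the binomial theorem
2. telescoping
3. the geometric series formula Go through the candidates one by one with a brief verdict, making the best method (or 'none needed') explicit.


Method: no special technique — this is bookkeeping, not technique: standard formulas for sums of constant-multiple powers of y apply termwise.
- the binomial theorem — the summand does not match any term pattern of an expanded binomial power.
- telescoping — computed from the summand as displayed, the partial sums build up without the pairwise collapse telescoping exploits.
- the geometric series formula: the term-to-term ratio drifts with the index — the one thing the geometric formula cannot absorb.


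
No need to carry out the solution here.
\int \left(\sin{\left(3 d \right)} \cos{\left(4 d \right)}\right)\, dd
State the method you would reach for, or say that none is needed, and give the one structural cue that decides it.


Diagnosis: a trigonometric identity — apply product-to-sum to \sin{\left(3 d \right)} \cos{\left(4 d \right)}: two clean single-angle terms replace one awkward product.


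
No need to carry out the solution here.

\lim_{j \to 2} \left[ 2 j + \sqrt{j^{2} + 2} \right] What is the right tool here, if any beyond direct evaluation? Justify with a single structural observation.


Method: no special technique — no denominator vanishes and nothing blows up at 2: direct substitution is the whole computation.


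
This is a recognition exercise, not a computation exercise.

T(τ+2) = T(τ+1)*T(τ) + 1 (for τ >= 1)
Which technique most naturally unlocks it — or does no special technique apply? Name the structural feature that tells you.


Diagnosis: no special technique — the unknown sequence enters the update nonlinearly, so no linear method fits the recurrence as written — direct iteration remains.


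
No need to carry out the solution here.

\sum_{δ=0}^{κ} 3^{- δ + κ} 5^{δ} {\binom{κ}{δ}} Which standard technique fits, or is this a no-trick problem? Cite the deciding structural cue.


Method: the binomial theorem — {\binom{κ}{δ}} weighting matched powers of 5 and 3 is the expanded form of (5 + 3)^κ — fold it back up.


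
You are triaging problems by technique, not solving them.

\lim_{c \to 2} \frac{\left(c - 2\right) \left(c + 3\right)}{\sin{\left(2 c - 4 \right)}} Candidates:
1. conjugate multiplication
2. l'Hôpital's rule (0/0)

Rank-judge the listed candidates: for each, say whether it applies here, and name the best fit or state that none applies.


Method: l'Hôpital's rule (0/0) — the 0/0 form at 2 is the signature situation for l'Hôpital's rule. A local series expansion at the point resolves it as well; the rule is the packaged version of that step.
- conjugate multiplication: no difference of divergent radicals appears, so rationalizing has nothing to cancel.
- l'Hôpital's rule (0/0) — applies; the problem has the shape this method handles.


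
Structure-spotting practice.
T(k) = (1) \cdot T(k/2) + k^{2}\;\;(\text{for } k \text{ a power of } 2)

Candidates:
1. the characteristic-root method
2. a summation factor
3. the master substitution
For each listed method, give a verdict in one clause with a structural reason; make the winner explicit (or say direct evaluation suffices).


Verdict: the master substitution — the argument contracts 2-fold per step: reindex k exponentially and solve the linear recurrence in the new index.
- the characteristic-root method — the recursion divides its index rather than shifting it — outside the constant-shift family the root method covers.
- a summation factor: a divided-index call is outside the fixed-shift first-order family a summation factor normalizes.
- the master substitution — applicable, and directly so.


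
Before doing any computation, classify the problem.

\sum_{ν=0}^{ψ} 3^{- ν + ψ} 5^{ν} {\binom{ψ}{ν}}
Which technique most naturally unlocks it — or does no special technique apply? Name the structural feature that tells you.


Verdict: the binomial theorem — binomial coefficients against complementary powers of 5 and 3: recognize the binomial expansion and resum.


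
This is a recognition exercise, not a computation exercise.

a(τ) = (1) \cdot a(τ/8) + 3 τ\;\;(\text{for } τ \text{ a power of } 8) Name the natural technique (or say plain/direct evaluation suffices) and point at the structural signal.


Method: the master substitution — the argument shrinks by the factor 8, so measure the index on a logarithmic scale and the recursion becomes a shift.


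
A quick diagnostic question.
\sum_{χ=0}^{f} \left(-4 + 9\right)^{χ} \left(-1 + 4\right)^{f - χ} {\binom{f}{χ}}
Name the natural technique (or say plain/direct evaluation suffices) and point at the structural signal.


Technique: the binomial theorem — terms weighting {\binom{f}{χ}} against matched powers of (-4 + 9) and (-1 + 4) reassemble into ((-4 + 9) + (-1 + 4))^f by the binomial theorem.


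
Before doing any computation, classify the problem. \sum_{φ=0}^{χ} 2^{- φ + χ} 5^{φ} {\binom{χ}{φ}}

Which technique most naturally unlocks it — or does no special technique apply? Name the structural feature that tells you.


Method: the binomial theorem — the summand is term φ of a binomial expansion in 5 and 2; the whole sum is a single power.


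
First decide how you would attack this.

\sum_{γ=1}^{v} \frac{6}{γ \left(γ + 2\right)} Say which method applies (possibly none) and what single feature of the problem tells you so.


Diagnosis: telescoping — integer-spaced poles in \frac{6}{γ \left(γ + 2\right)} are the telescoping signature in disguise.


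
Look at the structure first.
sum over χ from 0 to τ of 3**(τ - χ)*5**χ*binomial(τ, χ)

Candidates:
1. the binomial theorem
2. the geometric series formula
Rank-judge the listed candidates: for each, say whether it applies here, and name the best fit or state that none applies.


Best approach: the binomial theorem — binomial(τ, χ) weighting matched powers of 5 and 3 is the expanded form of (5 + 3)^τ — fold it back up.
- the binomial theorem: yes — fits the structure here.
- the geometric series formula — the term-to-term ratio changes with the index, so the geometric formula cannot close it.


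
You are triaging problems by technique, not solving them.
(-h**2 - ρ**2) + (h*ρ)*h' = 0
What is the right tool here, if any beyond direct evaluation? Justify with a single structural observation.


Method: the homogeneous substitution — scaling ρ and h together leaves the slope fixed — it depends only on h/ρ, so substitute the ratio. A Bernoulli rewrite works here as the equation stands — the homogeneous substitution is the more immediate reading.


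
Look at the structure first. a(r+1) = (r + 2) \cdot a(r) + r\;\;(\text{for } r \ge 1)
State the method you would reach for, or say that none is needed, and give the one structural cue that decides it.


Method: a summation factor — one step of memory with a weight r + 2 that changes as the index grows — the summation-factor construction is built for this.
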